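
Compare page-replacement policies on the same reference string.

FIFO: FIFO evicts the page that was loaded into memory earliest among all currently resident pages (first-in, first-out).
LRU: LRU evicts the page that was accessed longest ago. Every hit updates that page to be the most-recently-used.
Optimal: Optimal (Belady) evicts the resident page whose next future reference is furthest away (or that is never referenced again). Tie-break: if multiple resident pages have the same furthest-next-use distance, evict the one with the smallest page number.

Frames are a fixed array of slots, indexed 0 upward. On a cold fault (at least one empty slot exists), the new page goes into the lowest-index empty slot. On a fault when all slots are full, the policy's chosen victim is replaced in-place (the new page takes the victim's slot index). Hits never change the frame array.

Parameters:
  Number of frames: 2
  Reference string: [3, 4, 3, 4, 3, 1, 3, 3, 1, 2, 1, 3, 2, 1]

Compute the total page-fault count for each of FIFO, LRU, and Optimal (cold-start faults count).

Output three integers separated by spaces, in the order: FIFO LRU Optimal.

Answer: 9 7 6

Derivation:
--- FIFO ---
  step 0: ref 3 -> FAULT, frames=[3,-] (faults so far: 1)
  step 1: ref 4 -> FAULT, frames=[3,4] (faults so far: 2)
  step 2: ref 3 -> HIT, frames=[3,4] (faults so far: 2)
  step 3: ref 4 -> HIT, frames=[3,4] (faults so far: 2)
  step 4: ref 3 -> HIT, frames=[3,4] (faults so far: 2)
  step 5: ref 1 -> FAULT, evict 3, frames=[1,4] (faults so far: 3)
  step 6: ref 3 -> FAULT, evict 4, frames=[1,3] (faults so far: 4)
  step 7: ref 3 -> HIT, frames=[1,3] (faults so far: 4)
  step 8: ref 1 -> HIT, frames=[1,3] (faults so far: 4)
  step 9: ref 2 -> FAULT, evict 1, frames=[2,3] (faults so far: 5)
  step 10: ref 1 -> FAULT, evict 3, frames=[2,1] (faults so far: 6)
  step 11: ref 3 -> FAULT, evict 2, frames=[3,1] (faults so far: 7)
  step 12: ref 2 -> FAULT, evict 1, frames=[3,2] (faults so far: 8)
  step 13: ref 1 -> FAULT, evict 3, frames=[1,2] (faults so far: 9)
  FIFO total faults: 9
--- LRU ---
  step 0: ref 3 -> FAULT, frames=[3,-] (faults so far: 1)
  step 1: ref 4 -> FAULT, frames=[3,4] (faults so far: 2)
  step 2: ref 3 -> HIT, frames=[3,4] (faults so far: 2)
  step 3: ref 4 -> HIT, frames=[3,4] (faults so far: 2)
  step 4: ref 3 -> HIT, frames=[3,4] (faults so far: 2)
  step 5: ref 1 -> FAULT, evict 4, frames=[3,1] (faults so far: 3)
  step 6: ref 3 -> HIT, frames=[3,1] (faults so far: 3)
  step 7: ref 3 -> HIT, frames=[3,1] (faults so far: 3)
  step 8: ref 1 -> HIT, frames=[3,1] (faults so far: 3)
  step 9: ref 2 -> FAULT, evict 3, frames=[2,1] (faults so far: 4)
  step 10: ref 1 -> HIT, frames=[2,1] (faults so far: 4)
  step 11: ref 3 -> FAULT, evict 2, frames=[3,1] (faults so far: 5)
  step 12: ref 2 -> FAULT, evict 1, frames=[3,2] (faults so far: 6)
  step 13: ref 1 -> FAULT, evict 3, frames=[1,2] (faults so far: 7)
  LRU total faults: 7
--- Optimal ---
  step 0: ref 3 -> FAULT, frames=[3,-] (faults so far: 1)
  step 1: ref 4 -> FAULT, frames=[3,4] (faults so far: 2)
  step 2: ref 3 -> HIT, frames=[3,4] (faults so far: 2)
  step 3: ref 4 -> HIT, frames=[3,4] (faults so far: 2)
  step 4: ref 3 -> HIT, frames=[3,4] (faults so far: 2)
  step 5: ref 1 -> FAULT, evict 4, frames=[3,1] (faults so far: 3)
  step 6: ref 3 -> HIT, frames=[3,1] (faults so far: 3)
  step 7: ref 3 -> HIT, frames=[3,1] (faults so far: 3)
  step 8: ref 1 -> HIT, frames=[3,1] (faults so far: 3)
  step 9: ref 2 -> FAULT, evict 3, frames=[2,1] (faults so far: 4)
  step 10: ref 1 -> HIT, frames=[2,1] (faults so far: 4)
  step 11: ref 3 -> FAULT, evict 1, frames=[2,3] (faults so far: 5)
  step 12: ref 2 -> HIT, frames=[2,3] (faults so far: 5)
  step 13: ref 1 -> FAULT, evict 2, frames=[1,3] (faults so far: 6)
  Optimal total faults: 6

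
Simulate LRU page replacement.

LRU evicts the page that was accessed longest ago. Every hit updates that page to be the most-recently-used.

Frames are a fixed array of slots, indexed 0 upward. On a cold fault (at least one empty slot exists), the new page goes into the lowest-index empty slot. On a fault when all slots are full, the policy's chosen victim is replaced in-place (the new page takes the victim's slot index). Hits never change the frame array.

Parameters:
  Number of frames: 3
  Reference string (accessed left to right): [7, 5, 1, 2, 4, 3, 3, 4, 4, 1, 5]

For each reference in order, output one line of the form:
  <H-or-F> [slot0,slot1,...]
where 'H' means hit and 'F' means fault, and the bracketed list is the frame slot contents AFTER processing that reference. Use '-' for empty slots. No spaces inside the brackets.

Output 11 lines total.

F [7,-,-]
F [7,5,-]
F [7,5,1]
F [2,5,1]
F [2,4,1]
F [2,4,3]
H [2,4,3]
H [2,4,3]
H [2,4,3]
F [1,4,3]
F [1,4,5]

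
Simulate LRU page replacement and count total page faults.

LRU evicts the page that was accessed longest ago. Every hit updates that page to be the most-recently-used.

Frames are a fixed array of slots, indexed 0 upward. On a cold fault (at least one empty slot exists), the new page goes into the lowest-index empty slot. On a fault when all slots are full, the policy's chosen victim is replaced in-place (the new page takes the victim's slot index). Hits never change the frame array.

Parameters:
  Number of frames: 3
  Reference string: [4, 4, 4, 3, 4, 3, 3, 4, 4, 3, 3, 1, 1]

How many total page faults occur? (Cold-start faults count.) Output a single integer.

Answer: 3

Derivation:
Step 0: ref 4 → FAULT, frames=[4,-,-]
Step 1: ref 4 → HIT, frames=[4,-,-]
Step 2: ref 4 → HIT, frames=[4,-,-]
Step 3: ref 3 → FAULT, frames=[4,3,-]
Step 4: ref 4 → HIT, frames=[4,3,-]
Step 5: ref 3 → HIT, frames=[4,3,-]
Step 6: ref 3 → HIT, frames=[4,3,-]
Step 7: ref 4 → HIT, frames=[4,3,-]
Step 8: ref 4 → HIT, frames=[4,3,-]
Step 9: ref 3 → HIT, frames=[4,3,-]
Step 10: ref 3 → HIT, frames=[4,3,-]
Step 11: ref 1 → FAULT, frames=[4,3,1]
Step 12: ref 1 → HIT, frames=[4,3,1]
Total faults: 3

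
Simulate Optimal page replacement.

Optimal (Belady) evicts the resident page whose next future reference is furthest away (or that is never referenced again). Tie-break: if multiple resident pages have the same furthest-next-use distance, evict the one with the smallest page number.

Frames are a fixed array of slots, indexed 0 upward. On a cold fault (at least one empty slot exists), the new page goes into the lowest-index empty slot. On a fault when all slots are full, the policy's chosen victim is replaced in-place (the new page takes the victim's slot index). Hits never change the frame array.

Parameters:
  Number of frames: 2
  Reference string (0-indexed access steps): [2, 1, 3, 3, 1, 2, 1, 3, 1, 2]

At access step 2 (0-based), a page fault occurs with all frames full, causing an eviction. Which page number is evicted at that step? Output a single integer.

Step 0: ref 2 -> FAULT, frames=[2,-]
Step 1: ref 1 -> FAULT, frames=[2,1]
Step 2: ref 3 -> FAULT, evict 2, frames=[3,1]
At step 2: evicted page 2

Answer: 2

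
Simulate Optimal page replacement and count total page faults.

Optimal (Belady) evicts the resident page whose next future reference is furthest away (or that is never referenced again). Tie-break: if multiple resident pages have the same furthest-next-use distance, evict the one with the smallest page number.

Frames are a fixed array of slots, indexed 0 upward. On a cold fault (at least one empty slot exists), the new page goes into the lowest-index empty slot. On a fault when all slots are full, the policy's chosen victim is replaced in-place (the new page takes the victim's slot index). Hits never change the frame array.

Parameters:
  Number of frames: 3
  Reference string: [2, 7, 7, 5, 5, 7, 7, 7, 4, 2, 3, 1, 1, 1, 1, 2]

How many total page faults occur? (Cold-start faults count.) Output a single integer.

Answer: 6

Derivation:
Step 0: ref 2 → FAULT, frames=[2,-,-]
Step 1: ref 7 → FAULT, frames=[2,7,-]
Step 2: ref 7 → HIT, frames=[2,7,-]
Step 3: ref 5 → FAULT, frames=[2,7,5]
Step 4: ref 5 → HIT, frames=[2,7,5]
Step 5: ref 7 → HIT, frames=[2,7,5]
Step 6: ref 7 → HIT, frames=[2,7,5]
Step 7: ref 7 → HIT, frames=[2,7,5]
Step 8: ref 4 → FAULT (evict 5), frames=[2,7,4]
Step 9: ref 2 → HIT, frames=[2,7,4]
Step 10: ref 3 → FAULT (evict 4), frames=[2,7,3]
Step 11: ref 1 → FAULT (evict 3), frames=[2,7,1]
Step 12: ref 1 → HIT, frames=[2,7,1]
Step 13: ref 1 → HIT, frames=[2,7,1]
Step 14: ref 1 → HIT, frames=[2,7,1]
Step 15: ref 2 → HIT, frames=[2,7,1]
Total faults: 6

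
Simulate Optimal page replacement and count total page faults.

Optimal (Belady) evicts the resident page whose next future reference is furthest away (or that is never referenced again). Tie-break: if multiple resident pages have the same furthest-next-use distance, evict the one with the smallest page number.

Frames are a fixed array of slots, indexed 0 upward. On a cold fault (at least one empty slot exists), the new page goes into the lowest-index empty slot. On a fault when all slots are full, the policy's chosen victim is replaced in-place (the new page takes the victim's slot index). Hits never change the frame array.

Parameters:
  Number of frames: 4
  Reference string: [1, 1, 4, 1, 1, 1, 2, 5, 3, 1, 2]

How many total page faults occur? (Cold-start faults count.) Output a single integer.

Step 0: ref 1 → FAULT, frames=[1,-,-,-]
Step 1: ref 1 → HIT, frames=[1,-,-,-]
Step 2: ref 4 → FAULT, frames=[1,4,-,-]
Step 3: ref 1 → HIT, frames=[1,4,-,-]
Step 4: ref 1 → HIT, frames=[1,4,-,-]
Step 5: ref 1 → HIT, frames=[1,4,-,-]
Step 6: ref 2 → FAULT, frames=[1,4,2,-]
Step 7: ref 5 → FAULT, frames=[1,4,2,5]
Step 8: ref 3 → FAULT (evict 4), frames=[1,3,2,5]
Step 9: ref 1 → HIT, frames=[1,3,2,5]
Step 10: ref 2 → HIT, frames=[1,3,2,5]
Total faults: 5

Answer: 5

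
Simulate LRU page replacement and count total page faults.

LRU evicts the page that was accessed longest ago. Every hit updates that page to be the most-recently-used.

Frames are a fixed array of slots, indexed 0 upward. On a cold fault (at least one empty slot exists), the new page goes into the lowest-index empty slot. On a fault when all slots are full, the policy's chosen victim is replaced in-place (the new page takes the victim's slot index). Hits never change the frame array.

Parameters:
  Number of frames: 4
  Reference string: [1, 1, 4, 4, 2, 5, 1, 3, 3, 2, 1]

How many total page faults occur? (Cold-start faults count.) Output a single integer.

Answer: 5

Derivation:
Step 0: ref 1 → FAULT, frames=[1,-,-,-]
Step 1: ref 1 → HIT, frames=[1,-,-,-]
Step 2: ref 4 → FAULT, frames=[1,4,-,-]
Step 3: ref 4 → HIT, frames=[1,4,-,-]
Step 4: ref 2 → FAULT, frames=[1,4,2,-]
Step 5: ref 5 → FAULT, frames=[1,4,2,5]
Step 6: ref 1 → HIT, frames=[1,4,2,5]
Step 7: ref 3 → FAULT (evict 4), frames=[1,3,2,5]
Step 8: ref 3 → HIT, frames=[1,3,2,5]
Step 9: ref 2 → HIT, frames=[1,3,2,5]
Step 10: ref 1 → HIT, frames=[1,3,2,5]
Total faults: 5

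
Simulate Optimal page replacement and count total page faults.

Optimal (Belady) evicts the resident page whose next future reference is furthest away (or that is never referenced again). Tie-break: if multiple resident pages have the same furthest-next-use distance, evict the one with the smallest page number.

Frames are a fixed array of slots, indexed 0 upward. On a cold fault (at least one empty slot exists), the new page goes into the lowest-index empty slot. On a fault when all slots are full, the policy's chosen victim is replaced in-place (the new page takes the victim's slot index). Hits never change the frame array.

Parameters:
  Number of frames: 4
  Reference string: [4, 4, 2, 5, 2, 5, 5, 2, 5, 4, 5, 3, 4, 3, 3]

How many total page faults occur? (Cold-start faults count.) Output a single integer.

Answer: 4

Derivation:
Step 0: ref 4 → FAULT, frames=[4,-,-,-]
Step 1: ref 4 → HIT, frames=[4,-,-,-]
Step 2: ref 2 → FAULT, frames=[4,2,-,-]
Step 3: ref 5 → FAULT, frames=[4,2,5,-]
Step 4: ref 2 → HIT, frames=[4,2,5,-]
Step 5: ref 5 → HIT, frames=[4,2,5,-]
Step 6: ref 5 → HIT, frames=[4,2,5,-]
Step 7: ref 2 → HIT, frames=[4,2,5,-]
Step 8: ref 5 → HIT, frames=[4,2,5,-]
Step 9: ref 4 → HIT, frames=[4,2,5,-]
Step 10: ref 5 → HIT, frames=[4,2,5,-]
Step 11: ref 3 → FAULT, frames=[4,2,5,3]
Step 12: ref 4 → HIT, frames=[4,2,5,3]
Step 13: ref 3 → HIT, frames=[4,2,5,3]
Step 14: ref 3 → HIT, frames=[4,2,5,3]
Total faults: 4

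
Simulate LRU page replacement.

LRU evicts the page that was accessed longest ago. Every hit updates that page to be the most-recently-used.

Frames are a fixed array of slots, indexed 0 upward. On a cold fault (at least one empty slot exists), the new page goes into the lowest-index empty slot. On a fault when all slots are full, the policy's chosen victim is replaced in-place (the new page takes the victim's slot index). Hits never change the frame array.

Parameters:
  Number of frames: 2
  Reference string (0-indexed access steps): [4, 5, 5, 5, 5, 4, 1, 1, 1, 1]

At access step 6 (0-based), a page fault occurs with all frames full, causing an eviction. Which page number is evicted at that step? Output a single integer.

Step 0: ref 4 -> FAULT, frames=[4,-]
Step 1: ref 5 -> FAULT, frames=[4,5]
Step 2: ref 5 -> HIT, frames=[4,5]
Step 3: ref 5 -> HIT, frames=[4,5]
Step 4: ref 5 -> HIT, frames=[4,5]
Step 5: ref 4 -> HIT, frames=[4,5]
Step 6: ref 1 -> FAULT, evict 5, frames=[4,1]
At step 6: evicted page 5

Answer: 5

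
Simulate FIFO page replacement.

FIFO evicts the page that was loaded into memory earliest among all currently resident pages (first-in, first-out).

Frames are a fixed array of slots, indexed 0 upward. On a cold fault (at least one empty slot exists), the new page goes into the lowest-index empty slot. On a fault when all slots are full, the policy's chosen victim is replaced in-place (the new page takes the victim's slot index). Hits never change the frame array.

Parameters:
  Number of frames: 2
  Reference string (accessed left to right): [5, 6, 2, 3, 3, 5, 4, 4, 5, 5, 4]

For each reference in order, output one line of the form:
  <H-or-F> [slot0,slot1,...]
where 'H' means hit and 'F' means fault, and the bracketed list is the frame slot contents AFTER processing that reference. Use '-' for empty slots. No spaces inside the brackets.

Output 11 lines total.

F [5,-]
F [5,6]
F [2,6]
F [2,3]
H [2,3]
F [5,3]
F [5,4]
H [5,4]
H [5,4]
H [5,4]
H [5,4]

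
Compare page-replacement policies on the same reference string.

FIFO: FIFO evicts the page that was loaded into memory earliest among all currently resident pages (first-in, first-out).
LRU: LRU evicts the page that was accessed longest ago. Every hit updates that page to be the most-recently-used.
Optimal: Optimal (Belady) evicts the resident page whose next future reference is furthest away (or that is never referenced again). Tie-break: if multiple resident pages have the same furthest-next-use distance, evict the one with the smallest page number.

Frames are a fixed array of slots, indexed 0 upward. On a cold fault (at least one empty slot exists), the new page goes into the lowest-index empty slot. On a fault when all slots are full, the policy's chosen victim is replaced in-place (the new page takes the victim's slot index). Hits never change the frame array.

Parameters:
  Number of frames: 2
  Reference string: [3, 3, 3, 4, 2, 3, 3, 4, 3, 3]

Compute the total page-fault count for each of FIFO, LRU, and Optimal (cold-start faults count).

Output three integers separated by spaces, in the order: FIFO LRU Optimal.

--- FIFO ---
  step 0: ref 3 -> FAULT, frames=[3,-] (faults so far: 1)
  step 1: ref 3 -> HIT, frames=[3,-] (faults so far: 1)
  step 2: ref 3 -> HIT, frames=[3,-] (faults so far: 1)
  step 3: ref 4 -> FAULT, frames=[3,4] (faults so far: 2)
  step 4: ref 2 -> FAULT, evict 3, frames=[2,4] (faults so far: 3)
  step 5: ref 3 -> FAULT, evict 4, frames=[2,3] (faults so far: 4)
  step 6: ref 3 -> HIT, frames=[2,3] (faults so far: 4)
  step 7: ref 4 -> FAULT, evict 2, frames=[4,3] (faults so far: 5)
  step 8: ref 3 -> HIT, frames=[4,3] (faults so far: 5)
  step 9: ref 3 -> HIT, frames=[4,3] (faults so far: 5)
  FIFO total faults: 5
--- LRU ---
  step 0: ref 3 -> FAULT, frames=[3,-] (faults so far: 1)
  step 1: ref 3 -> HIT, frames=[3,-] (faults so far: 1)
  step 2: ref 3 -> HIT, frames=[3,-] (faults so far: 1)
  step 3: ref 4 -> FAULT, frames=[3,4] (faults so far: 2)
  step 4: ref 2 -> FAULT, evict 3, frames=[2,4] (faults so far: 3)
  step 5: ref 3 -> FAULT, evict 4, frames=[2,3] (faults so far: 4)
  step 6: ref 3 -> HIT, frames=[2,3] (faults so far: 4)
  step 7: ref 4 -> FAULT, evict 2, frames=[4,3] (faults so far: 5)
  step 8: ref 3 -> HIT, frames=[4,3] (faults so far: 5)
  step 9: ref 3 -> HIT, frames=[4,3] (faults so far: 5)
  LRU total faults: 5
--- Optimal ---
  step 0: ref 3 -> FAULT, frames=[3,-] (faults so far: 1)
  step 1: ref 3 -> HIT, frames=[3,-] (faults so far: 1)
  step 2: ref 3 -> HIT, frames=[3,-] (faults so far: 1)
  step 3: ref 4 -> FAULT, frames=[3,4] (faults so far: 2)
  step 4: ref 2 -> FAULT, evict 4, frames=[3,2] (faults so far: 3)
  step 5: ref 3 -> HIT, frames=[3,2] (faults so far: 3)
  step 6: ref 3 -> HIT, frames=[3,2] (faults so far: 3)
  step 7: ref 4 -> FAULT, evict 2, frames=[3,4] (faults so far: 4)
  step 8: ref 3 -> HIT, frames=[3,4] (faults so far: 4)
  step 9: ref 3 -> HIT, frames=[3,4] (faults so far: 4)
  Optimal total faults: 4

Answer: 5 5 4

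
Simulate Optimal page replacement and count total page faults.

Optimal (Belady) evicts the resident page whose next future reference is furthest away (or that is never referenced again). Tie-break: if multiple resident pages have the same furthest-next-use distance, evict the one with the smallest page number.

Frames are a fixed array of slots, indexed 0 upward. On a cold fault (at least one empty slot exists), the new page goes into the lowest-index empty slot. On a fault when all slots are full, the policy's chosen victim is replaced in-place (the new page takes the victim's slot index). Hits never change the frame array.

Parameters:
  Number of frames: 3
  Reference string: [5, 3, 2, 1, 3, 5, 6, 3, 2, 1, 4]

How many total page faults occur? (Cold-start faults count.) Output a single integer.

Answer: 7

Derivation:
Step 0: ref 5 → FAULT, frames=[5,-,-]
Step 1: ref 3 → FAULT, frames=[5,3,-]
Step 2: ref 2 → FAULT, frames=[5,3,2]
Step 3: ref 1 → FAULT (evict 2), frames=[5,3,1]
Step 4: ref 3 → HIT, frames=[5,3,1]
Step 5: ref 5 → HIT, frames=[5,3,1]
Step 6: ref 6 → FAULT (evict 5), frames=[6,3,1]
Step 7: ref 3 → HIT, frames=[6,3,1]
Step 8: ref 2 → FAULT (evict 3), frames=[6,2,1]
Step 9: ref 1 → HIT, frames=[6,2,1]
Step 10: ref 4 → FAULT (evict 1), frames=[6,2,4]
Total faults: 7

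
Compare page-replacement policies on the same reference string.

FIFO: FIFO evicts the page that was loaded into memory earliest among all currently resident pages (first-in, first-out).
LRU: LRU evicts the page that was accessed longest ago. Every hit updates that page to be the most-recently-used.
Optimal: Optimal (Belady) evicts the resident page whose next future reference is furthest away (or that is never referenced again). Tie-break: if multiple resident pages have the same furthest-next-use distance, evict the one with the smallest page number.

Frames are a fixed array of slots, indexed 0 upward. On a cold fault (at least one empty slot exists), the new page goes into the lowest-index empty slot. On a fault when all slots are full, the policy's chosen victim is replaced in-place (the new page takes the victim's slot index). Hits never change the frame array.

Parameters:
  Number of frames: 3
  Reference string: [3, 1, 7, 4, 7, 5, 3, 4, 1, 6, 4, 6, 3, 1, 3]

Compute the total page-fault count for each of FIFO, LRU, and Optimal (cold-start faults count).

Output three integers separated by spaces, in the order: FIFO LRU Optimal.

--- FIFO ---
  step 0: ref 3 -> FAULT, frames=[3,-,-] (faults so far: 1)
  step 1: ref 1 -> FAULT, frames=[3,1,-] (faults so far: 2)
  step 2: ref 7 -> FAULT, frames=[3,1,7] (faults so far: 3)
  step 3: ref 4 -> FAULT, evict 3, frames=[4,1,7] (faults so far: 4)
  step 4: ref 7 -> HIT, frames=[4,1,7] (faults so far: 4)
  step 5: ref 5 -> FAULT, evict 1, frames=[4,5,7] (faults so far: 5)
  step 6: ref 3 -> FAULT, evict 7, frames=[4,5,3] (faults so far: 6)
  step 7: ref 4 -> HIT, frames=[4,5,3] (faults so far: 6)
  step 8: ref 1 -> FAULT, evict 4, frames=[1,5,3] (faults so far: 7)
  step 9: ref 6 -> FAULT, evict 5, frames=[1,6,3] (faults so far: 8)
  step 10: ref 4 -> FAULT, evict 3, frames=[1,6,4] (faults so far: 9)
  step 11: ref 6 -> HIT, frames=[1,6,4] (faults so far: 9)
  step 12: ref 3 -> FAULT, evict 1, frames=[3,6,4] (faults so far: 10)
  step 13: ref 1 -> FAULT, evict 6, frames=[3,1,4] (faults so far: 11)
  step 14: ref 3 -> HIT, frames=[3,1,4] (faults so far: 11)
  FIFO total faults: 11
--- LRU ---
  step 0: ref 3 -> FAULT, frames=[3,-,-] (faults so far: 1)
  step 1: ref 1 -> FAULT, frames=[3,1,-] (faults so far: 2)
  step 2: ref 7 -> FAULT, frames=[3,1,7] (faults so far: 3)
  step 3: ref 4 -> FAULT, evict 3, frames=[4,1,7] (faults so far: 4)
  step 4: ref 7 -> HIT, frames=[4,1,7] (faults so far: 4)
  step 5: ref 5 -> FAULT, evict 1, frames=[4,5,7] (faults so far: 5)
  step 6: ref 3 -> FAULT, evict 4, frames=[3,5,7] (faults so far: 6)
  step 7: ref 4 -> FAULT, evict 7, frames=[3,5,4] (faults so far: 7)
  step 8: ref 1 -> FAULT, evict 5, frames=[3,1,4] (faults so far: 8)
  step 9: ref 6 -> FAULT, evict 3, frames=[6,1,4] (faults so far: 9)
  step 10: ref 4 -> HIT, frames=[6,1,4] (faults so far: 9)
  step 11: ref 6 -> HIT, frames=[6,1,4] (faults so far: 9)
  step 12: ref 3 -> FAULT, evict 1, frames=[6,3,4] (faults so far: 10)
  step 13: ref 1 -> FAULT, evict 4, frames=[6,3,1] (faults so far: 11)
  step 14: ref 3 -> HIT, frames=[6,3,1] (faults so far: 11)
  LRU total faults: 11
--- Optimal ---
  step 0: ref 3 -> FAULT, frames=[3,-,-] (faults so far: 1)
  step 1: ref 1 -> FAULT, frames=[3,1,-] (faults so far: 2)
  step 2: ref 7 -> FAULT, frames=[3,1,7] (faults so far: 3)
  step 3: ref 4 -> FAULT, evict 1, frames=[3,4,7] (faults so far: 4)
  step 4: ref 7 -> HIT, frames=[3,4,7] (faults so far: 4)
  step 5: ref 5 -> FAULT, evict 7, frames=[3,4,5] (faults so far: 5)
  step 6: ref 3 -> HIT, frames=[3,4,5] (faults so far: 5)
  step 7: ref 4 -> HIT, frames=[3,4,5] (faults so far: 5)
  step 8: ref 1 -> FAULT, evict 5, frames=[3,4,1] (faults so far: 6)
  step 9: ref 6 -> FAULT, evict 1, frames=[3,4,6] (faults so far: 7)
  step 10: ref 4 -> HIT, frames=[3,4,6] (faults so far: 7)
  step 11: ref 6 -> HIT, frames=[3,4,6] (faults so far: 7)
  step 12: ref 3 -> HIT, frames=[3,4,6] (faults so far: 7)
  step 13: ref 1 -> FAULT, evict 4, frames=[3,1,6] (faults so far: 8)
  step 14: ref 3 -> HIT, frames=[3,1,6] (faults so far: 8)
  Optimal total faults: 8

Answer: 11 11 8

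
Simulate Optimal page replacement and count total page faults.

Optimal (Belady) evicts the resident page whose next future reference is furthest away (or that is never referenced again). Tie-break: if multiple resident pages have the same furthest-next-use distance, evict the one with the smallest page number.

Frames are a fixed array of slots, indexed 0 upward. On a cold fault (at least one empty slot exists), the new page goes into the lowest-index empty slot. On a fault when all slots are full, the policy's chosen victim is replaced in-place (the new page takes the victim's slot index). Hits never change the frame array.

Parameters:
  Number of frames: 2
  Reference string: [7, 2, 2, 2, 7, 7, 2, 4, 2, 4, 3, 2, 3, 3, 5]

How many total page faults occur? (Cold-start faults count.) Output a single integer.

Step 0: ref 7 → FAULT, frames=[7,-]
Step 1: ref 2 → FAULT, frames=[7,2]
Step 2: ref 2 → HIT, frames=[7,2]
Step 3: ref 2 → HIT, frames=[7,2]
Step 4: ref 7 → HIT, frames=[7,2]
Step 5: ref 7 → HIT, frames=[7,2]
Step 6: ref 2 → HIT, frames=[7,2]
Step 7: ref 4 → FAULT (evict 7), frames=[4,2]
Step 8: ref 2 → HIT, frames=[4,2]
Step 9: ref 4 → HIT, frames=[4,2]
Step 10: ref 3 → FAULT (evict 4), frames=[3,2]
Step 11: ref 2 → HIT, frames=[3,2]
Step 12: ref 3 → HIT, frames=[3,2]
Step 13: ref 3 → HIT, frames=[3,2]
Step 14: ref 5 → FAULT (evict 2), frames=[3,5]
Total faults: 5

Answer: 5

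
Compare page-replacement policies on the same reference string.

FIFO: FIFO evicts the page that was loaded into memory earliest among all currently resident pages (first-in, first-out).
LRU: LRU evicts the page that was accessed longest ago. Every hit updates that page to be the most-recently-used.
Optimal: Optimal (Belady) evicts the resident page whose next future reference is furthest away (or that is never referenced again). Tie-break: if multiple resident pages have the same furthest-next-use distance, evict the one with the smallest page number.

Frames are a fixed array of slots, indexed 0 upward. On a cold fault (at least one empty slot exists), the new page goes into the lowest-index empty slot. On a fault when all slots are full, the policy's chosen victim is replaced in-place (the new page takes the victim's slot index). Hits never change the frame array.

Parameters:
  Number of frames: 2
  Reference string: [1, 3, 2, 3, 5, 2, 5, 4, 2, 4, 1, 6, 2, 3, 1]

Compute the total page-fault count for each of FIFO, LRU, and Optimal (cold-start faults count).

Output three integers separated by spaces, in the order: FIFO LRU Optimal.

Answer: 11 12 9

Derivation:
--- FIFO ---
  step 0: ref 1 -> FAULT, frames=[1,-] (faults so far: 1)
  step 1: ref 3 -> FAULT, frames=[1,3] (faults so far: 2)
  step 2: ref 2 -> FAULT, evict 1, frames=[2,3] (faults so far: 3)
  step 3: ref 3 -> HIT, frames=[2,3] (faults so far: 3)
  step 4: ref 5 -> FAULT, evict 3, frames=[2,5] (faults so far: 4)
  step 5: ref 2 -> HIT, frames=[2,5] (faults so far: 4)
  step 6: ref 5 -> HIT, frames=[2,5] (faults so far: 4)
  step 7: ref 4 -> FAULT, evict 2, frames=[4,5] (faults so far: 5)
  step 8: ref 2 -> FAULT, evict 5, frames=[4,2] (faults so far: 6)
  step 9: ref 4 -> HIT, frames=[4,2] (faults so far: 6)
  step 10: ref 1 -> FAULT, evict 4, frames=[1,2] (faults so far: 7)
  step 11: ref 6 -> FAULT, evict 2, frames=[1,6] (faults so far: 8)
  step 12: ref 2 -> FAULT, evict 1, frames=[2,6] (faults so far: 9)
  step 13: ref 3 -> FAULT, evict 6, frames=[2,3] (faults so far: 10)
  step 14: ref 1 -> FAULT, evict 2, frames=[1,3] (faults so far: 11)
  FIFO total faults: 11
--- LRU ---
  step 0: ref 1 -> FAULT, frames=[1,-] (faults so far: 1)
  step 1: ref 3 -> FAULT, frames=[1,3] (faults so far: 2)
  step 2: ref 2 -> FAULT, evict 1, frames=[2,3] (faults so far: 3)
  step 3: ref 3 -> HIT, frames=[2,3] (faults so far: 3)
  step 4: ref 5 -> FAULT, evict 2, frames=[5,3] (faults so far: 4)
  step 5: ref 2 -> FAULT, evict 3, frames=[5,2] (faults so far: 5)
  step 6: ref 5 -> HIT, frames=[5,2] (faults so far: 5)
  step 7: ref 4 -> FAULT, evict 2, frames=[5,4] (faults so far: 6)
  step 8: ref 2 -> FAULT, evict 5, frames=[2,4] (faults so far: 7)
  step 9: ref 4 -> HIT, frames=[2,4] (faults so far: 7)
  step 10: ref 1 -> FAULT, evict 2, frames=[1,4] (faults so far: 8)
  step 11: ref 6 -> FAULT, evict 4, frames=[1,6] (faults so far: 9)
  step 12: ref 2 -> FAULT, evict 1, frames=[2,6] (faults so far: 10)
  step 13: ref 3 -> FAULT, evict 6, frames=[2,3] (faults so far: 11)
  step 14: ref 1 -> FAULT, evict 2, frames=[1,3] (faults so far: 12)
  LRU total faults: 12
--- Optimal ---
  step 0: ref 1 -> FAULT, frames=[1,-] (faults so far: 1)
  step 1: ref 3 -> FAULT, frames=[1,3] (faults so far: 2)
  step 2: ref 2 -> FAULT, evict 1, frames=[2,3] (faults so far: 3)
  step 3: ref 3 -> HIT, frames=[2,3] (faults so far: 3)
  step 4: ref 5 -> FAULT, evict 3, frames=[2,5] (faults so far: 4)
  step 5: ref 2 -> HIT, frames=[2,5] (faults so far: 4)
  step 6: ref 5 -> HIT, frames=[2,5] (faults so far: 4)
  step 7: ref 4 -> FAULT, evict 5, frames=[2,4] (faults so far: 5)
  step 8: ref 2 -> HIT, frames=[2,4] (faults so far: 5)
  step 9: ref 4 -> HIT, frames=[2,4] (faults so far: 5)
  step 10: ref 1 -> FAULT, evict 4, frames=[2,1] (faults so far: 6)
  step 11: ref 6 -> FAULT, evict 1, frames=[2,6] (faults so far: 7)
  step 12: ref 2 -> HIT, frames=[2,6] (faults so far: 7)
  step 13: ref 3 -> FAULT, evict 2, frames=[3,6] (faults so far: 8)
  step 14: ref 1 -> FAULT, evict 3, frames=[1,6] (faults so far: 9)
  Optimal total faults: 9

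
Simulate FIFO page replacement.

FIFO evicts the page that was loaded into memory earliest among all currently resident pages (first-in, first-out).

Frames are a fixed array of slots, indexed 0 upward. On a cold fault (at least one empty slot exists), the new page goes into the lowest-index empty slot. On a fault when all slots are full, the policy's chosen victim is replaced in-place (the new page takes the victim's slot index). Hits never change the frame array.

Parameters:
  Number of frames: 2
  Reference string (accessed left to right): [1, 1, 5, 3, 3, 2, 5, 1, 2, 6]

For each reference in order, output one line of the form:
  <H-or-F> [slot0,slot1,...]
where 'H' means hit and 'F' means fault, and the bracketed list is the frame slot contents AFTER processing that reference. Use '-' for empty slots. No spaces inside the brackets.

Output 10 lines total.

F [1,-]
H [1,-]
F [1,5]
F [3,5]
H [3,5]
F [3,2]
F [5,2]
F [5,1]
F [2,1]
F [2,6]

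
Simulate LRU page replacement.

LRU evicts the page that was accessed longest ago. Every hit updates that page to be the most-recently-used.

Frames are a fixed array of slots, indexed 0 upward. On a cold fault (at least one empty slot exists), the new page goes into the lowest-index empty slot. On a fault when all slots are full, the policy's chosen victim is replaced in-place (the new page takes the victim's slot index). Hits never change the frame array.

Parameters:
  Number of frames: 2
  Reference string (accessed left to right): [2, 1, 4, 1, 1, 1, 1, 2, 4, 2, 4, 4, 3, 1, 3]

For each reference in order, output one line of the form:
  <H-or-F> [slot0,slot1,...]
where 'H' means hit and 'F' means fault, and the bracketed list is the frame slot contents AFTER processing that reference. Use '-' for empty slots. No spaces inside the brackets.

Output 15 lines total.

F [2,-]
F [2,1]
F [4,1]
H [4,1]
H [4,1]
H [4,1]
H [4,1]
F [2,1]
F [2,4]
H [2,4]
H [2,4]
H [2,4]
F [3,4]
F [3,1]
H [3,1]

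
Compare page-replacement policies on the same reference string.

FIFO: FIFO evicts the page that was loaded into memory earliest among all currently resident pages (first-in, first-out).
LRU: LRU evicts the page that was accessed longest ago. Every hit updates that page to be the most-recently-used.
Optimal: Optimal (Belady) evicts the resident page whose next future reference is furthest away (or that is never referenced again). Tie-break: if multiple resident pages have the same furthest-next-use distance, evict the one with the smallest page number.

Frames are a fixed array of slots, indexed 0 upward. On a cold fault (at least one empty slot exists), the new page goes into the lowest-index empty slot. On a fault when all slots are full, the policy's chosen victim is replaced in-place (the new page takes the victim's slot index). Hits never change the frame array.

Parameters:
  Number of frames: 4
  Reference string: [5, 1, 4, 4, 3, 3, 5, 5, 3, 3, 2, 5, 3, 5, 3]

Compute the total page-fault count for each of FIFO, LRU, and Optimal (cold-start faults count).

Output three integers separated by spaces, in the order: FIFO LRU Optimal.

--- FIFO ---
  step 0: ref 5 -> FAULT, frames=[5,-,-,-] (faults so far: 1)
  step 1: ref 1 -> FAULT, frames=[5,1,-,-] (faults so far: 2)
  step 2: ref 4 -> FAULT, frames=[5,1,4,-] (faults so far: 3)
  step 3: ref 4 -> HIT, frames=[5,1,4,-] (faults so far: 3)
  step 4: ref 3 -> FAULT, frames=[5,1,4,3] (faults so far: 4)
  step 5: ref 3 -> HIT, frames=[5,1,4,3] (faults so far: 4)
  step 6: ref 5 -> HIT, frames=[5,1,4,3] (faults so far: 4)
  step 7: ref 5 -> HIT, frames=[5,1,4,3] (faults so far: 4)
  step 8: ref 3 -> HIT, frames=[5,1,4,3] (faults so far: 4)
  step 9: ref 3 -> HIT, frames=[5,1,4,3] (faults so far: 4)
  step 10: ref 2 -> FAULT, evict 5, frames=[2,1,4,3] (faults so far: 5)
  step 11: ref 5 -> FAULT, evict 1, frames=[2,5,4,3] (faults so far: 6)
  step 12: ref 3 -> HIT, frames=[2,5,4,3] (faults so far: 6)
  step 13: ref 5 -> HIT, frames=[2,5,4,3] (faults so far: 6)
  step 14: ref 3 -> HIT, frames=[2,5,4,3] (faults so far: 6)
  FIFO total faults: 6
--- LRU ---
  step 0: ref 5 -> FAULT, frames=[5,-,-,-] (faults so far: 1)
  step 1: ref 1 -> FAULT, frames=[5,1,-,-] (faults so far: 2)
  step 2: ref 4 -> FAULT, frames=[5,1,4,-] (faults so far: 3)
  step 3: ref 4 -> HIT, frames=[5,1,4,-] (faults so far: 3)
  step 4: ref 3 -> FAULT, frames=[5,1,4,3] (faults so far: 4)
  step 5: ref 3 -> HIT, frames=[5,1,4,3] (faults so far: 4)
  step 6: ref 5 -> HIT, frames=[5,1,4,3] (faults so far: 4)
  step 7: ref 5 -> HIT, frames=[5,1,4,3] (faults so far: 4)
  step 8: ref 3 -> HIT, frames=[5,1,4,3] (faults so far: 4)
  step 9: ref 3 -> HIT, frames=[5,1,4,3] (faults so far: 4)
  step 10: ref 2 -> FAULT, evict 1, frames=[5,2,4,3] (faults so far: 5)
  step 11: ref 5 -> HIT, frames=[5,2,4,3] (faults so far: 5)
  step 12: ref 3 -> HIT, frames=[5,2,4,3] (faults so far: 5)
  step 13: ref 5 -> HIT, frames=[5,2,4,3] (faults so far: 5)
  step 14: ref 3 -> HIT, frames=[5,2,4,3] (faults so far: 5)
  LRU total faults: 5
--- Optimal ---
  step 0: ref 5 -> FAULT, frames=[5,-,-,-] (faults so far: 1)
  step 1: ref 1 -> FAULT, frames=[5,1,-,-] (faults so far: 2)
  step 2: ref 4 -> FAULT, frames=[5,1,4,-] (faults so far: 3)
  step 3: ref 4 -> HIT, frames=[5,1,4,-] (faults so far: 3)
  step 4: ref 3 -> FAULT, frames=[5,1,4,3] (faults so far: 4)
  step 5: ref 3 -> HIT, frames=[5,1,4,3] (faults so far: 4)
  step 6: ref 5 -> HIT, frames=[5,1,4,3] (faults so far: 4)
  step 7: ref 5 -> HIT, frames=[5,1,4,3] (faults so far: 4)
  step 8: ref 3 -> HIT, frames=[5,1,4,3] (faults so far: 4)
  step 9: ref 3 -> HIT, frames=[5,1,4,3] (faults so far: 4)
  step 10: ref 2 -> FAULT, evict 1, frames=[5,2,4,3] (faults so far: 5)
  step 11: ref 5 -> HIT, frames=[5,2,4,3] (faults so far: 5)
  step 12: ref 3 -> HIT, frames=[5,2,4,3] (faults so far: 5)
  step 13: ref 5 -> HIT, frames=[5,2,4,3] (faults so far: 5)
  step 14: ref 3 -> HIT, frames=[5,2,4,3] (faults so far: 5)
  Optimal total faults: 5

Answer: 6 5 5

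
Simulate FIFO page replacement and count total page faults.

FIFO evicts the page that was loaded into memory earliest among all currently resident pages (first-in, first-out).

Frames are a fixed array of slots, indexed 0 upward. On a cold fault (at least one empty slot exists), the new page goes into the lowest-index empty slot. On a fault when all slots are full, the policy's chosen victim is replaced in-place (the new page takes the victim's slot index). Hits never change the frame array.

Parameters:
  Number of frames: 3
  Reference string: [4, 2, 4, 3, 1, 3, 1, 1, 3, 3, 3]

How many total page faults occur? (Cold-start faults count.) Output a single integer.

Step 0: ref 4 → FAULT, frames=[4,-,-]
Step 1: ref 2 → FAULT, frames=[4,2,-]
Step 2: ref 4 → HIT, frames=[4,2,-]
Step 3: ref 3 → FAULT, frames=[4,2,3]
Step 4: ref 1 → FAULT (evict 4), frames=[1,2,3]
Step 5: ref 3 → HIT, frames=[1,2,3]
Step 6: ref 1 → HIT, frames=[1,2,3]
Step 7: ref 1 → HIT, frames=[1,2,3]
Step 8: ref 3 → HIT, frames=[1,2,3]
Step 9: ref 3 → HIT, frames=[1,2,3]
Step 10: ref 3 → HIT, frames=[1,2,3]
Total faults: 4

Answer: 4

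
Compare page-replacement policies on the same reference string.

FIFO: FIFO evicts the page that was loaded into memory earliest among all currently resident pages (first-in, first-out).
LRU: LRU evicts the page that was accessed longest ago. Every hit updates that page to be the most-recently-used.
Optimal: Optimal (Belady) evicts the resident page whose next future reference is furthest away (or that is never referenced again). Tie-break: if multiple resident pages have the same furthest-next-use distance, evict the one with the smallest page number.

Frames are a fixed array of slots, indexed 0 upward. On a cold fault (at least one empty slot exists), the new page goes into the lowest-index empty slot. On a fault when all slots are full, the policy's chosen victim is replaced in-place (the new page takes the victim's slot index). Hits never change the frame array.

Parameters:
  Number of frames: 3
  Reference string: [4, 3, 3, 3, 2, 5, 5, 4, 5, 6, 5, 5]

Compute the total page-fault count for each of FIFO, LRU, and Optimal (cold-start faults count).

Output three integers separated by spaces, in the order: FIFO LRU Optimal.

Answer: 6 6 5

Derivation:
--- FIFO ---
  step 0: ref 4 -> FAULT, frames=[4,-,-] (faults so far: 1)
  step 1: ref 3 -> FAULT, frames=[4,3,-] (faults so far: 2)
  step 2: ref 3 -> HIT, frames=[4,3,-] (faults so far: 2)
  step 3: ref 3 -> HIT, frames=[4,3,-] (faults so far: 2)
  step 4: ref 2 -> FAULT, frames=[4,3,2] (faults so far: 3)
  step 5: ref 5 -> FAULT, evict 4, frames=[5,3,2] (faults so far: 4)
  step 6: ref 5 -> HIT, frames=[5,3,2] (faults so far: 4)
  step 7: ref 4 -> FAULT, evict 3, frames=[5,4,2] (faults so far: 5)
  step 8: ref 5 -> HIT, frames=[5,4,2] (faults so far: 5)
  step 9: ref 6 -> FAULT, evict 2, frames=[5,4,6] (faults so far: 6)
  step 10: ref 5 -> HIT, frames=[5,4,6] (faults so far: 6)
  step 11: ref 5 -> HIT, frames=[5,4,6] (faults so far: 6)
  FIFO total faults: 6
--- LRU ---
  step 0: ref 4 -> FAULT, frames=[4,-,-] (faults so far: 1)
  step 1: ref 3 -> FAULT, frames=[4,3,-] (faults so far: 2)
  step 2: ref 3 -> HIT, frames=[4,3,-] (faults so far: 2)
  step 3: ref 3 -> HIT, frames=[4,3,-] (faults so far: 2)
  step 4: ref 2 -> FAULT, frames=[4,3,2] (faults so far: 3)
  step 5: ref 5 -> FAULT, evict 4, frames=[5,3,2] (faults so far: 4)
  step 6: ref 5 -> HIT, frames=[5,3,2] (faults so far: 4)
  step 7: ref 4 -> FAULT, evict 3, frames=[5,4,2] (faults so far: 5)
  step 8: ref 5 -> HIT, frames=[5,4,2] (faults so far: 5)
  step 9: ref 6 -> FAULT, evict 2, frames=[5,4,6] (faults so far: 6)
  step 10: ref 5 -> HIT, frames=[5,4,6] (faults so far: 6)
  step 11: ref 5 -> HIT, frames=[5,4,6] (faults so far: 6)
  LRU total faults: 6
--- Optimal ---
  step 0: ref 4 -> FAULT, frames=[4,-,-] (faults so far: 1)
  step 1: ref 3 -> FAULT, frames=[4,3,-] (faults so far: 2)
  step 2: ref 3 -> HIT, frames=[4,3,-] (faults so far: 2)
  step 3: ref 3 -> HIT, frames=[4,3,-] (faults so far: 2)
  step 4: ref 2 -> FAULT, frames=[4,3,2] (faults so far: 3)
  step 5: ref 5 -> FAULT, evict 2, frames=[4,3,5] (faults so far: 4)
  step 6: ref 5 -> HIT, frames=[4,3,5] (faults so far: 4)
  step 7: ref 4 -> HIT, frames=[4,3,5] (faults so far: 4)
  step 8: ref 5 -> HIT, frames=[4,3,5] (faults so far: 4)
  step 9: ref 6 -> FAULT, evict 3, frames=[4,6,5] (faults so far: 5)
  step 10: ref 5 -> HIT, frames=[4,6,5] (faults so far: 5)
  step 11: ref 5 -> HIT, frames=[4,6,5] (faults so far: 5)
  Optimal total faults: 5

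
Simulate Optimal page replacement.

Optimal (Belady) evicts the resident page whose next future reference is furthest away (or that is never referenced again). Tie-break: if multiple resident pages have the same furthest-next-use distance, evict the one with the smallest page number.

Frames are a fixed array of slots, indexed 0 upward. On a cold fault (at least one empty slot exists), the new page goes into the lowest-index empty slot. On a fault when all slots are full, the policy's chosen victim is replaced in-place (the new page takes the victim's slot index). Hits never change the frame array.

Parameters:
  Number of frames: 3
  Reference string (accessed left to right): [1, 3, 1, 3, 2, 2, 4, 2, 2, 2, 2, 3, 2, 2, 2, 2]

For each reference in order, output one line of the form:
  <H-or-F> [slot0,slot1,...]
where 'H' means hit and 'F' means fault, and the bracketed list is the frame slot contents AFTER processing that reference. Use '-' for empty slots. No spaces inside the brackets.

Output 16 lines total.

F [1,-,-]
F [1,3,-]
H [1,3,-]
H [1,3,-]
F [1,3,2]
H [1,3,2]
F [4,3,2]
H [4,3,2]
H [4,3,2]
H [4,3,2]
H [4,3,2]
H [4,3,2]
H [4,3,2]
H [4,3,2]
H [4,3,2]
H [4,3,2]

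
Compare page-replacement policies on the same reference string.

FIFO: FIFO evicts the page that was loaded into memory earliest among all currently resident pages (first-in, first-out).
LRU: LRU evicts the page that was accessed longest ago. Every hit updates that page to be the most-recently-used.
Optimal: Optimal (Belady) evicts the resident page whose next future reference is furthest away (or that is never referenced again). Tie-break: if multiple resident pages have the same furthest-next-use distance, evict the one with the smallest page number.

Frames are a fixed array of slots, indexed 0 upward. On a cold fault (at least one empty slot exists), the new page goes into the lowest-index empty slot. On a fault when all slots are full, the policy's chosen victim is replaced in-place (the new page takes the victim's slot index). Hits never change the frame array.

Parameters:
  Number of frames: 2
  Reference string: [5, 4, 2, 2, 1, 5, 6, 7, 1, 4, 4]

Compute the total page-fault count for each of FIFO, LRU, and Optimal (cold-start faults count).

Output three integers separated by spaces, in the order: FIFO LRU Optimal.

--- FIFO ---
  step 0: ref 5 -> FAULT, frames=[5,-] (faults so far: 1)
  step 1: ref 4 -> FAULT, frames=[5,4] (faults so far: 2)
  step 2: ref 2 -> FAULT, evict 5, frames=[2,4] (faults so far: 3)
  step 3: ref 2 -> HIT, frames=[2,4] (faults so far: 3)
  step 4: ref 1 -> FAULT, evict 4, frames=[2,1] (faults so far: 4)
  step 5: ref 5 -> FAULT, evict 2, frames=[5,1] (faults so far: 5)
  step 6: ref 6 -> FAULT, evict 1, frames=[5,6] (faults so far: 6)
  step 7: ref 7 -> FAULT, evict 5, frames=[7,6] (faults so far: 7)
  step 8: ref 1 -> FAULT, evict 6, frames=[7,1] (faults so far: 8)
  step 9: ref 4 -> FAULT, evict 7, frames=[4,1] (faults so far: 9)
  step 10: ref 4 -> HIT, frames=[4,1] (faults so far: 9)
  FIFO total faults: 9
--- LRU ---
  step 0: ref 5 -> FAULT, frames=[5,-] (faults so far: 1)
  step 1: ref 4 -> FAULT, frames=[5,4] (faults so far: 2)
  step 2: ref 2 -> FAULT, evict 5, frames=[2,4] (faults so far: 3)
  step 3: ref 2 -> HIT, frames=[2,4] (faults so far: 3)
  step 4: ref 1 -> FAULT, evict 4, frames=[2,1] (faults so far: 4)
  step 5: ref 5 -> FAULT, evict 2, frames=[5,1] (faults so far: 5)
  step 6: ref 6 -> FAULT, evict 1, frames=[5,6] (faults so far: 6)
  step 7: ref 7 -> FAULT, evict 5, frames=[7,6] (faults so far: 7)
  step 8: ref 1 -> FAULT, evict 6, frames=[7,1] (faults so far: 8)
  step 9: ref 4 -> FAULT, evict 7, frames=[4,1] (faults so far: 9)
  step 10: ref 4 -> HIT, frames=[4,1] (faults so far: 9)
  LRU total faults: 9
--- Optimal ---
  step 0: ref 5 -> FAULT, frames=[5,-] (faults so far: 1)
  step 1: ref 4 -> FAULT, frames=[5,4] (faults so far: 2)
  step 2: ref 2 -> FAULT, evict 4, frames=[5,2] (faults so far: 3)
  step 3: ref 2 -> HIT, frames=[5,2] (faults so far: 3)
  step 4: ref 1 -> FAULT, evict 2, frames=[5,1] (faults so far: 4)
  step 5: ref 5 -> HIT, frames=[5,1] (faults so far: 4)
  step 6: ref 6 -> FAULT, evict 5, frames=[6,1] (faults so far: 5)
  step 7: ref 7 -> FAULT, evict 6, frames=[7,1] (faults so far: 6)
  step 8: ref 1 -> HIT, frames=[7,1] (faults so far: 6)
  step 9: ref 4 -> FAULT, evict 1, frames=[7,4] (faults so far: 7)
  step 10: ref 4 -> HIT, frames=[7,4] (faults so far: 7)
  Optimal total faults: 7

Answer: 9 9 7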